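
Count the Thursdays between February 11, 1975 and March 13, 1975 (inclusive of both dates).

February 11, 1975 is a Tuesday.
That's 31 days from start to end, counting both.
31 = 7 × 4 + 3, so there are 4 full weeks plus 3 extra days.
Each full week contributes one Thursday: 4 so far.
The 3 extra days are Tuesday, Wednesday, Thursday — 1 of them qualifies.
Total: 4 + 1 = 5.

5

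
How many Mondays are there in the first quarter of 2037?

13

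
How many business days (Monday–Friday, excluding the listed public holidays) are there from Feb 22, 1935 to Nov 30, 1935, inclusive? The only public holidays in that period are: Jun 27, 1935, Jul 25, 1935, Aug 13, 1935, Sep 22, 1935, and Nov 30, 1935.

Feb 22, 1935 is a Friday.
That's 282 days from start to end, counting both.
282 = 7 × 40 + 2, so there are 40 full weeks plus 2 extra days.
Each full week contributes 5 weekdays (Mon–Fri): 40 × 5 = 200.
The 2 extra days are Friday, Saturday — 1 of them qualifies.
Total: 200 + 1 = 201.
Holidays: Jun 27, 1935 (Thu); Jul 25, 1935 (Thu); Aug 13, 1935 (Tue); Sep 22, 1935 (Sun); Nov 30, 1935 (Sat).
3 of the 5 holidays fall on weekdays; the rest are weekends and were already excluded.
Business days: 201 − 3 = 198.

198 business days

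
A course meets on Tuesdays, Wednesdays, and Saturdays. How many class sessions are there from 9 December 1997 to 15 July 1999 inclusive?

251

9 December 1997 is a Tuesday.
That's 584 days from start to end, counting both.
584 = 7 × 83 + 3, so there are 83 full weeks plus 3 extra days.
Each full week contributes 3 days from the set (Tue, Wed, Sat): 83 × 3 = 249.
The 3 extra days are Tue, Wed, Thu — 2 of them qualify.
Total: 249 + 2 = 251.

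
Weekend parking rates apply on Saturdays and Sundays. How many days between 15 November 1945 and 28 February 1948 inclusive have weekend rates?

239

15 November 1945 is a Thursday.
From 15 November 1945 to 28 February 1948 is 836 days inclusive.
836 = 7 × 119 + 3, so there are 119 full weeks plus 3 extra days.
Each full week contributes 2 weekend days (Sat, Sun): 119 × 2 = 238.
The 3 extra days are Thursday, Friday, Saturday — 1 of them qualifies.
Total: 238 + 1 = 239.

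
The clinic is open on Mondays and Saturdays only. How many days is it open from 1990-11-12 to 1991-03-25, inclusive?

39

1990-11-12 is a Monday.
From 1990-11-12 to 1991-03-25 is 134 days inclusive.
134 = 7 × 19 + 1, so there are 19 full weeks plus 1 extra day.
Each full week contributes 2 days from the set (Mon, Sat): 19 × 2 = 38.
The 1 extra day is Mon — 1 of them qualifies.
Total: 38 + 1 = 39.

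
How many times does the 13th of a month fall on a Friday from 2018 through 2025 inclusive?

Friday-the-13ths by year:
2018: Apr, Jul
2019: Sep, Dec
2020: Mar, Nov
2021: Aug
2022: May
2023: Jan, Oct
2024: Sep, Dec
2025: Jun

13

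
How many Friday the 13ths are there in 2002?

2

The 13th falls on a Friday when the month's 13th has weekday Fri.
Jan 13 is Sun; Feb 13 is Wed; Mar 13 is Wed; Apr 13 is Sat; May 13 is Mon; Jun 13 is Thu; Jul 13 is Sat; Aug 13 is Tue; Sep 13 is Fri ✓; Oct 13 is Sun; Nov 13 is Wed; Dec 13 is Fri ✓.
Friday the 13ths: Sep, Dec.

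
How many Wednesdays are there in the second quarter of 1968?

Apr 1, 1968 is a Monday.
That's 91 days from start to end, counting both.
91 = 7 × 13, so the span is exactly 13 full weeks.
Each full week contributes one Wednesday: 13 so far.
Total: 13.

13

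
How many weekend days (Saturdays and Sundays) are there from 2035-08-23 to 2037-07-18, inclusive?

199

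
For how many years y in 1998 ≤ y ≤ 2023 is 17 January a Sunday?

Day of week of January 17 in each year:
1998: Sat, 1999: Sun ✓, 2000: Mon, 2001: Wed, 2002: Thu, 2003: Fri, 2004: Sat, 2005: Mon, 2006: Tue, 2007: Wed, 2008: Thu, 2009: Sat, 2010: Sun ✓, 2011: Mon, 2012: Tue, 2013: Thu, 2014: Fri, 2015: Sat, 2016: Sun ✓, 2017: Tue, 2018: Wed, 2019: Thu, 2020: Fri, 2021: Sun ✓, 2022: Mon, 2023: Tue
Sundays: 1999, 2010, 2016, 2021.

4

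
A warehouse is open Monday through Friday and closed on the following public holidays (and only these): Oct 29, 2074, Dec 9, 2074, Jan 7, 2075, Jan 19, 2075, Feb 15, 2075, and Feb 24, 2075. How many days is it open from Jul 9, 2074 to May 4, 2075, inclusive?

Jul 9, 2074 is a Monday.
The range spans 300 days (inclusive of both endpoints).
300 = 7 × 42 + 6, so there are 42 full weeks plus 6 extra days.
Each full week contributes 5 weekdays (Mon–Fri): 42 × 5 = 210.
The 6 extra days are Monday, Tuesday, Wednesday, Thursday, Friday, Saturday — 5 of them qualify.
Total: 210 + 5 = 215.
Holidays: Oct 29, 2074 (Mon); Dec 9, 2074 (Sun); Jan 7, 2075 (Mon); Jan 19, 2075 (Sat); Feb 15, 2075 (Fri); Feb 24, 2075 (Sun).
3 of the 6 holidays fall on weekdays; the rest are weekends and were already excluded.
Business days: 215 − 3 = 212.

212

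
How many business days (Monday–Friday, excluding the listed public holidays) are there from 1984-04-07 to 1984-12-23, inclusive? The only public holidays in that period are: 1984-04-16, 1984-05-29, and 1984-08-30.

182

1984-04-07 is a Saturday.
From 1984-04-07 to 1984-12-23 is 261 days inclusive.
261 = 7 × 37 + 2, so there are 37 full weeks plus 2 extra days.
Each full week contributes 5 weekdays (Mon–Fri): 37 × 5 = 185.
The 2 extra days are Sat, Sun — none qualify.
Total: 185 + 0 = 185.
Holidays: 1984-04-16 (Mon); 1984-05-29 (Tue); 1984-08-30 (Thu).
All 3 holidays fall on weekdays, so subtract 3.
Business days: 185 − 3 = 182.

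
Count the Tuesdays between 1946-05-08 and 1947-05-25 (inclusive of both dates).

1946-05-08 is a Wednesday.
That's 383 days from start to end, counting both.
383 = 7 × 54 + 5, so there are 54 full weeks plus 5 extra days.
Each full week contributes one Tuesday: 54 so far.
The 5 extra days are Wednesday, Thursday, Friday, Saturday, Sunday — none qualify.
Total: 54 + 0 = 54.

54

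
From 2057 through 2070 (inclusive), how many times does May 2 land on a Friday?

Day of week of May 2 in each year:
2057: Wed, 2058: Thu, 2059: Fri ✓, 2060: Sun, 2061: Mon, 2062: Tue, 2063: Wed, 2064: Fri ✓, 2065: Sat, 2066: Sun, 2067: Mon, 2068: Wed, 2069: Thu, 2070: Fri ✓
Fridays: 2059, 2064, 2070.

3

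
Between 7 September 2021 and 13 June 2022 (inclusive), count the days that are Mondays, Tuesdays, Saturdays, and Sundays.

160

7 September 2021 is a Tuesday.
From 7 September 2021 to 13 June 2022 is 280 days inclusive.
280 = 7 × 40, so the span is exactly 40 full weeks.
Each full week contributes 4 days from the set (Mon, Tue, Sat, Sun): 40 × 4 = 160.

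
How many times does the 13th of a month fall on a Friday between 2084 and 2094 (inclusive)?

18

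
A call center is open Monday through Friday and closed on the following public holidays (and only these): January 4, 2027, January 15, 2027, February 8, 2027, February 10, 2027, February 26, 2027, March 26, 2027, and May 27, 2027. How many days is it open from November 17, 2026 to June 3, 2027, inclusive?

November 17, 2026 is a Tuesday.
That's 199 days from start to end, counting both.
199 = 7 × 28 + 3, so there are 28 full weeks plus 3 extra days.
Each full week contributes 5 weekdays (Mon–Fri): 28 × 5 = 140.
The 3 extra days are Tuesday, Wednesday, Thursday — 3 of them qualify.
Total: 140 + 3 = 143.
Holidays: January 4, 2027 (Mon); January 15, 2027 (Fri); February 8, 2027 (Mon); February 10, 2027 (Wed); February 26, 2027 (Fri); March 26, 2027 (Fri); May 27, 2027 (Thu).
All 7 holidays fall on weekdays, so subtract 7.
Business days: 143 − 7 = 136.

136 working days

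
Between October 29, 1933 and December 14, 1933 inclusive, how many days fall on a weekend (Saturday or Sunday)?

October 29, 1933 is a Sunday.
The range spans 47 days (inclusive of both endpoints).
47 = 7 × 6 + 5, so there are 6 full weeks plus 5 extra days.
Each full week contributes 2 weekend days (Sat, Sun): 6 × 2 = 12.
The 5 extra days are Sunday, Monday, Tuesday, Wednesday, Thursday — 1 of them qualifies.
Total: 12 + 1 = 13.

13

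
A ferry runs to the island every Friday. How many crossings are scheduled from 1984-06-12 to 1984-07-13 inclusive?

5

1984-06-12 is a Tuesday.
From 1984-06-12 to 1984-07-13 is 32 days inclusive.
32 = 7 × 4 + 4, so there are 4 full weeks plus 4 extra days.
Each full week contributes one Friday: 4 so far.
The 4 extra days are Tuesday, Wednesday, Thursday, Friday — 1 of them qualifies.
Total: 4 + 1 = 5.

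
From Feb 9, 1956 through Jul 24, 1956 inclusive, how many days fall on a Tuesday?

Feb 9, 1956 is a Thursday.
That's 167 days from start to end, counting both.
167 = 7 × 23 + 6, so there are 23 full weeks plus 6 extra days.
Each full week contributes one Tuesday: 23 so far.
The 6 extra days are Thursday, Friday, Saturday, Sunday, Monday, Tuesday — 1 of them qualifies.
Total: 23 + 1 = 24.

24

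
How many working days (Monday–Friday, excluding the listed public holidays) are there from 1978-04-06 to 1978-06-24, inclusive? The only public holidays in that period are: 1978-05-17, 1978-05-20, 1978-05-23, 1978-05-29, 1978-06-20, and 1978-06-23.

52

1978-04-06 is a Thursday.
That's 80 days from start to end, counting both.
80 = 7 × 11 + 3, so there are 11 full weeks plus 3 extra days.
Each full week contributes 5 weekdays (Mon–Fri): 11 × 5 = 55.
The 3 extra days are Thu, Fri, Sat — 2 of them qualify.
Total: 55 + 2 = 57.
Holidays: 1978-05-17 (Wed); 1978-05-20 (Sat); 1978-05-23 (Tue); 1978-05-29 (Mon); 1978-06-20 (Tue); 1978-06-23 (Fri).
5 of the 6 holidays fall on weekdays; the rest are weekends and were already excluded.
Business days: 57 − 5 = 52.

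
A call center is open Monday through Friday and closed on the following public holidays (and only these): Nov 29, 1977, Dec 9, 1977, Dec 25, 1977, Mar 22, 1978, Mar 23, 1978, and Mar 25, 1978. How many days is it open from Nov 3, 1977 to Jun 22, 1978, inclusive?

Nov 3, 1977 is a Thursday.
That's 232 days from start to end, counting both.
232 = 7 × 33 + 1, so there are 33 full weeks plus 1 extra day.
Each full week contributes 5 weekdays (Mon–Fri): 33 × 5 = 165.
The 1 extra day is Thursday — 1 of them qualifies.
Total: 165 + 1 = 166.
Holidays: Nov 29, 1977 (Tue); Dec 9, 1977 (Fri); Dec 25, 1977 (Sun); Mar 22, 1978 (Wed); Mar 23, 1978 (Thu); Mar 25, 1978 (Sat).
4 of the 6 holidays fall on weekdays; the rest are weekends and were already excluded.
Business days: 166 − 4 = 162.

162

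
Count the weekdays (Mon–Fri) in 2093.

2093-01-01 is a Thursday.
The range spans 365 days (inclusive of both endpoints).
365 = 7 × 52 + 1, so there are 52 full weeks plus 1 extra day.
Each full week contributes 5 weekdays (Mon–Fri): 52 × 5 = 260.
The 1 extra day is Thursday — 1 of them qualifies.
Total: 260 + 1 = 261.

261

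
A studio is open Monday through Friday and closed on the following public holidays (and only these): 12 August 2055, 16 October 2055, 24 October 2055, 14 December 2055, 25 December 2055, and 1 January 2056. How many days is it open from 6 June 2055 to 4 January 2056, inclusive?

6 June 2055 is a Sunday.
The range spans 213 days (inclusive of both endpoints).
213 = 7 × 30 + 3, so there are 30 full weeks plus 3 extra days.
Each full week contributes 5 weekdays (Mon–Fri): 30 × 5 = 150.
The 3 extra days are Sunday, Monday, Tuesday — 2 of them qualify.
Total: 150 + 2 = 152.
Holidays: 12 August 2055 (Thu); 16 October 2055 (Sat); 24 October 2055 (Sun); 14 December 2055 (Tue); 25 December 2055 (Sat); 1 January 2056 (Sat).
2 of the 6 holidays fall on weekdays; the rest are weekends and were already excluded.
Business days: 152 − 2 = 150.

150 business days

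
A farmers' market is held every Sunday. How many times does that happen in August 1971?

5

Aug 1, 1971 is a Sunday.
The range spans 31 days (inclusive of both endpoints).
31 = 7 × 4 + 3, so there are 4 full weeks plus 3 extra days.
Each full week contributes one Sunday: 4 so far.
The 3 extra days are Sun, Mon, Tue — 1 of them qualifies.
Total: 4 + 1 = 5.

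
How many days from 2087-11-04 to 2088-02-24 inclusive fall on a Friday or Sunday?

2087-11-04 is a Tuesday.
From 2087-11-04 to 2088-02-24 is 113 days inclusive.
113 = 7 × 16 + 1, so there are 16 full weeks plus 1 extra day.
Each full week contributes 2 days from the set (Fri, Sun): 16 × 2 = 32.
The 1 extra day is Tuesday — none qualify.
Total: 32 + 0 = 32.

32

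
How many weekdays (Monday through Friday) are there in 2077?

1 January 2077 is a Friday.
From 1 January 2077 to 31 December 2077 is 365 days inclusive.
365 = 7 × 52 + 1, so there are 52 full weeks plus 1 extra day.
Each full week contributes 5 weekdays (Mon–Fri): 52 × 5 = 260.
The 1 extra day is Friday — 1 of them qualifies.
Total: 260 + 1 = 261.

261 weekdays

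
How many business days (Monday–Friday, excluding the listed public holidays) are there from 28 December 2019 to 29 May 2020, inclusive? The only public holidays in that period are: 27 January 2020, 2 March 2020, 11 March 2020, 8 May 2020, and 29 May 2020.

28 December 2019 is a Saturday.
That's 154 days from start to end, counting both.
154 = 7 × 22, so the span is exactly 22 full weeks.
Each full week contributes 5 weekdays (Mon–Fri): 22 × 5 = 110.
Total: 110.
Holidays: 27 January 2020 (Mon); 2 March 2020 (Mon); 11 March 2020 (Wed); 8 May 2020 (Fri); 29 May 2020 (Fri).
All 5 holidays fall on weekdays, so subtract 5.
Business days: 110 − 5 = 105.

105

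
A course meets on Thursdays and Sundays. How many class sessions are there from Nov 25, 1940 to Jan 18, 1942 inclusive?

Nov 25, 1940 is a Monday.
From Nov 25, 1940 to Jan 18, 1942 is 420 days inclusive.
420 = 7 × 60, so the span is exactly 60 full weeks.
Each full week contributes 2 days from the set (Thu, Sun): 60 × 2 = 120.
Total: 120.

120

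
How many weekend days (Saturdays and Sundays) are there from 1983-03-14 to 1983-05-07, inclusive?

15

1983-03-14 is a Monday.
From 1983-03-14 to 1983-05-07 is 55 days inclusive.
55 = 7 × 7 + 6, so there are 7 full weeks plus 6 extra days.
Each full week contributes 2 weekend days (Sat, Sun): 7 × 2 = 14.
The 6 extra days are Mon, Tue, Wed, Thu, Fri, Sat — 1 of them qualifies.
Total: 14 + 1 = 15.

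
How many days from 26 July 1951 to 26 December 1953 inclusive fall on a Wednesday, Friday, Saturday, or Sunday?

506

26 July 1951 is a Thursday.
From 26 July 1951 to 26 December 1953 is 885 days inclusive.
885 = 7 × 126 + 3, so there are 126 full weeks plus 3 extra days.
Each full week contributes 4 days from the set (Wed, Fri, Sat, Sun): 126 × 4 = 504.
The 3 extra days are Thu, Fri, Sat — 2 of them qualify.
Total: 504 + 2 = 506.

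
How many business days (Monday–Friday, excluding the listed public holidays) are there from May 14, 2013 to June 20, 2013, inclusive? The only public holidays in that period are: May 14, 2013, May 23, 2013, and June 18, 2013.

May 14, 2013 is a Tuesday.
The range spans 38 days (inclusive of both endpoints).
38 = 7 × 5 + 3, so there are 5 full weeks plus 3 extra days.
Each full week contributes 5 weekdays (Mon–Fri): 5 × 5 = 25.
The 3 extra days are Tuesday, Wednesday, Thursday — 3 of them qualify.
Total: 25 + 3 = 28.
Holidays: May 14, 2013 (Tue); May 23, 2013 (Thu); June 18, 2013 (Tue).
All 3 holidays fall on weekdays, so subtract 3.
Business days: 28 − 3 = 25.

25 business days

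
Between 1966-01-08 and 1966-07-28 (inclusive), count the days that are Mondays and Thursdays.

58

1966-01-08 is a Saturday.
From 1966-01-08 to 1966-07-28 is 202 days inclusive.
202 = 7 × 28 + 6, so there are 28 full weeks plus 6 extra days.
Each full week contributes 2 days from the set (Mon, Thu): 28 × 2 = 56.
The 6 extra days are Sat, Sun, Mon, Tue, Wed, Thu — 2 of them qualify.
Total: 56 + 2 = 58.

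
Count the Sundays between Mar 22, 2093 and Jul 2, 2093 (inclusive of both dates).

Mar 22, 2093 is a Sunday.
The range spans 103 days (inclusive of both endpoints).
103 = 7 × 14 + 5, so there are 14 full weeks plus 5 extra days.
Each full week contributes one Sunday: 14 so far.
The 5 extra days are Sun, Mon, Tue, Wed, Thu — 1 of them qualifies.
Total: 14 + 1 = 15.

15 Sundays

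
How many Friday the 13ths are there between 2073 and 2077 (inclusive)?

Friday-the-13ths by year:
2073: Jan, Oct
2074: Apr, Jul
2075: Sep, Dec
2076: Mar, Nov
2077: Aug

9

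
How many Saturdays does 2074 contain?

52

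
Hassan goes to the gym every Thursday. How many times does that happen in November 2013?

November 1, 2013 is a Friday.
That's 30 days from start to end, counting both.
30 = 7 × 4 + 2, so there are 4 full weeks plus 2 extra days.
Each full week contributes one Thursday: 4 so far.
The 2 extra days are Friday, Saturday — none qualify.
Total: 4 + 0 = 4.

4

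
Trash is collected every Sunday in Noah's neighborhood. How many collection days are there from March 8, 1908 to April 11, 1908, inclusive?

March 8, 1908 is a Sunday.
The range spans 35 days (inclusive of both endpoints).
35 = 7 × 5, so the span is exactly 5 full weeks.
Each full week contributes one Sunday: 5 so far.

5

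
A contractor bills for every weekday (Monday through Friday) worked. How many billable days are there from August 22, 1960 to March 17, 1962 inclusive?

410 weekdays

August 22, 1960 is a Monday.
The range spans 573 days (inclusive of both endpoints).
573 = 7 × 81 + 6, so there are 81 full weeks plus 6 extra days.
Each full week contributes 5 weekdays (Mon–Fri): 81 × 5 = 405.
The 6 extra days are Monday, Tuesday, Wednesday, Thursday, Friday, Saturday — 5 of them qualify.
Total: 405 + 5 = 410.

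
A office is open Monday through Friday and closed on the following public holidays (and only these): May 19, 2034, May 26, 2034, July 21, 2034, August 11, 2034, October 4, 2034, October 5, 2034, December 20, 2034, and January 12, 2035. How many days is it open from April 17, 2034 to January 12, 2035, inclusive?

April 17, 2034 is a Monday.
That's 271 days from start to end, counting both.
271 = 7 × 38 + 5, so there are 38 full weeks plus 5 extra days.
Each full week contributes 5 weekdays (Mon–Fri): 38 × 5 = 190.
The 5 extra days are Mon, Tue, Wed, Thu, Fri — 5 of them qualify.
Total: 190 + 5 = 195.
Holidays: May 19, 2034 (Fri); May 26, 2034 (Fri); July 21, 2034 (Fri); August 11, 2034 (Fri); October 4, 2034 (Wed); October 5, 2034 (Thu); December 20, 2034 (Wed); January 12, 2035 (Fri).
All 8 holidays fall on weekdays, so subtract 8.
Business days: 195 − 8 = 187.

187 working days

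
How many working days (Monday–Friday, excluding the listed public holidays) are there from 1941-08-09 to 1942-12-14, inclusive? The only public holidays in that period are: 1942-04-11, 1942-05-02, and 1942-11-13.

350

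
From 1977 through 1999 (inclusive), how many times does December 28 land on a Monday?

4

Day of week of December 28 in each year:
1977: Wed, 1978: Thu, 1979: Fri, 1980: Sun, 1981: Mon ✓, 1982: Tue, 1983: Wed, 1984: Fri, 1985: Sat, 1986: Sun, 1987: Mon ✓, 1988: Wed, 1989: Thu, 1990: Fri, 1991: Sat, 1992: Mon ✓, 1993: Tue, 1994: Wed, 1995: Thu, 1996: Sat, 1997: Sun, 1998: Mon ✓, 1999: Tue
Mondays: 1981, 1987, 1992, 1998.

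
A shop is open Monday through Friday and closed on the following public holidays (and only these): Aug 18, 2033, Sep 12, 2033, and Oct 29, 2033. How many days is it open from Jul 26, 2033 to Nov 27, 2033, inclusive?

Jul 26, 2033 is a Tuesday.
The range spans 125 days (inclusive of both endpoints).
125 = 7 × 17 + 6, so there are 17 full weeks plus 6 extra days.
Each full week contributes 5 weekdays (Mon–Fri): 17 × 5 = 85.
The 6 extra days are Tuesday, Wednesday, Thursday, Friday, Saturday, Sunday — 4 of them qualify.
Total: 85 + 4 = 89.
Holidays: Aug 18, 2033 (Thu); Sep 12, 2033 (Mon); Oct 29, 2033 (Sat).
2 of the 3 holidays fall on weekdays; the rest are weekends and were already excluded.
Business days: 89 − 2 = 87.

87 working days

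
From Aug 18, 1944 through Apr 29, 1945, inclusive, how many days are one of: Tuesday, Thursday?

Aug 18, 1944 is a Friday.
From Aug 18, 1944 to Apr 29, 1945 is 255 days inclusive.
255 = 7 × 36 + 3, so there are 36 full weeks plus 3 extra days.
Each full week contributes 2 days from the set (Tue, Thu): 36 × 2 = 72.
The 3 extra days are Fri, Sat, Sun — none qualify.
Total: 72 + 0 = 72.

72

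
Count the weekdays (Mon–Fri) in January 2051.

22

Jan 1, 2051 is a Sunday.
From Jan 1, 2051 to Jan 31, 2051 is 31 days inclusive.
31 = 7 × 4 + 3, so there are 4 full weeks plus 3 extra days.
Each full week contributes 5 weekdays (Mon–Fri): 4 × 5 = 20.
The 3 extra days are Sun, Mon, Tue — 2 of them qualify.
Total: 20 + 2 = 22.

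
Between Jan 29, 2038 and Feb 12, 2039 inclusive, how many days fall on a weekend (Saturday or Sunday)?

109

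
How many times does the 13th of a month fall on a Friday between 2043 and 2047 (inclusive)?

Friday-the-13ths by year:
2043: Feb, Mar, Nov
2044: May
2045: Jan, Oct
2046: Apr, Jul
2047: Sep, Dec

10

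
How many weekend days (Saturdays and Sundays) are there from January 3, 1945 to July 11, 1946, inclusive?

January 3, 1945 is a Wednesday.
The range spans 555 days (inclusive of both endpoints).
555 = 7 × 79 + 2, so there are 79 full weeks plus 2 extra days.
Each full week contributes 2 weekend days (Sat, Sun): 79 × 2 = 158.
The 2 extra days are Wed, Thu — none qualify.
Total: 158 + 0 = 158.

158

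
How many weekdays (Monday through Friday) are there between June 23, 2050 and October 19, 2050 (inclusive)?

85 weekdays

June 23, 2050 is a Thursday.
The range spans 119 days (inclusive of both endpoints).
119 = 7 × 17, so the span is exactly 17 full weeks.
Each full week contributes 5 weekdays (Mon–Fri): 17 × 5 = 85.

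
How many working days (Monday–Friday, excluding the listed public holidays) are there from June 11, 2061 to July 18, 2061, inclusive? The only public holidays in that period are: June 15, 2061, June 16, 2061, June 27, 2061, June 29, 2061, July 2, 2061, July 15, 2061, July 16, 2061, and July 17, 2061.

June 11, 2061 is a Saturday.
The range spans 38 days (inclusive of both endpoints).
38 = 7 × 5 + 3, so there are 5 full weeks plus 3 extra days.
Each full week contributes 5 weekdays (Mon–Fri): 5 × 5 = 25.
The 3 extra days are Sat, Sun, Mon — 1 of them qualifies.
Total: 25 + 1 = 26.
Holidays: June 15, 2061 (Wed); June 16, 2061 (Thu); June 27, 2061 (Mon); June 29, 2061 (Wed); July 2, 2061 (Sat); July 15, 2061 (Fri); July 16, 2061 (Sat); July 17, 2061 (Sun).
5 of the 8 holidays fall on weekdays; the rest are weekends and were already excluded.
Business days: 26 − 5 = 21.

21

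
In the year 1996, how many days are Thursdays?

Jan 1, 1996 is a Monday.
From Jan 1, 1996 to Dec 31, 1996 is 366 days inclusive.
366 = 7 × 52 + 2, so there are 52 full weeks plus 2 extra days.
Each full week contributes one Thursday: 52 so far.
The 2 extra days are Mon, Tue — none qualify.
Total: 52 + 0 = 52.

52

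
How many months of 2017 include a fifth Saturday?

A month has five Saturdays exactly when Saturday falls within its first (length − 28) days.
Jan: 31 days, starts Sun → 5 of Sun, Mon, Tue
Feb: 28 days, starts Wed → 5 of (none)
Mar: 31 days, starts Wed → 5 of Wed, Thu, Fri
Apr: 30 days, starts Sat → 5 of Sat, Sun ✓
May: 31 days, starts Mon → 5 of Mon, Tue, Wed
Jun: 30 days, starts Thu → 5 of Thu, Fri
Jul: 31 days, starts Sat → 5 of Sat, Sun, Mon ✓
Aug: 31 days, starts Tue → 5 of Tue, Wed, Thu
Sep: 30 days, starts Fri → 5 of Fri, Sat ✓
Oct: 31 days, starts Sun → 5 of Sun, Mon, Tue
Nov: 30 days, starts Wed → 5 of Wed, Thu
Dec: 31 days, starts Fri → 5 of Fri, Sat, Sun ✓
Months with five Saturdays: Apr, Jul, Sep, Dec.

4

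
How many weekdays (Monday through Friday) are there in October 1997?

Oct 1, 1997 is a Wednesday.
The range spans 31 days (inclusive of both endpoints).
31 = 7 × 4 + 3, so there are 4 full weeks plus 3 extra days.
Each full week contributes 5 weekdays (Mon–Fri): 4 × 5 = 20.
The 3 extra days are Wed, Thu, Fri — 3 of them qualify.
Total: 20 + 3 = 23.

23 weekdays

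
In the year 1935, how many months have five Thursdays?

4

A month has five Thursdays exactly when Thursday falls within its first (length − 28) days.
Jan: 31 days, starts Tue → 5 of Tue, Wed, Thu ✓
Feb: 28 days, starts Fri → 5 of (none)
Mar: 31 days, starts Fri → 5 of Fri, Sat, Sun
Apr: 30 days, starts Mon → 5 of Mon, Tue
May: 31 days, starts Wed → 5 of Wed, Thu, Fri ✓
Jun: 30 days, starts Sat → 5 of Sat, Sun
Jul: 31 days, starts Mon → 5 of Mon, Tue, Wed
Aug: 31 days, starts Thu → 5 of Thu, Fri, Sat ✓
Sep: 30 days, starts Sun → 5 of Sun, Mon
Oct: 31 days, starts Tue → 5 of Tue, Wed, Thu ✓
Nov: 30 days, starts Fri → 5 of Fri, Sat
Dec: 31 days, starts Sun → 5 of Sun, Mon, Tue
Months with five Thursdays: Jan, May, Aug, Oct.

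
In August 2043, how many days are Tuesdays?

4

2043-08-01 is a Saturday.
The range spans 31 days (inclusive of both endpoints).
31 = 7 × 4 + 3, so there are 4 full weeks plus 3 extra days.
Each full week contributes one Tuesday: 4 so far.
The 3 extra days are Saturday, Sunday, Monday — none qualify.
Total: 4 + 0 = 4.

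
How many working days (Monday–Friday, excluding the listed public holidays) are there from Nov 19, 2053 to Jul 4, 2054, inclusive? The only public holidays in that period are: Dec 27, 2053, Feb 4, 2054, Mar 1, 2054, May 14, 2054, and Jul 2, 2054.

Nov 19, 2053 is a Wednesday.
From Nov 19, 2053 to Jul 4, 2054 is 228 days inclusive.
228 = 7 × 32 + 4, so there are 32 full weeks plus 4 extra days.
Each full week contributes 5 weekdays (Mon–Fri): 32 × 5 = 160.
The 4 extra days are Wednesday, Thursday, Friday, Saturday — 3 of them qualify.
Total: 160 + 3 = 163.
Holidays: Dec 27, 2053 (Sat); Feb 4, 2054 (Wed); Mar 1, 2054 (Sun); May 14, 2054 (Thu); Jul 2, 2054 (Thu).
3 of the 5 holidays fall on weekdays; the rest are weekends and were already excluded.
Business days: 163 − 3 = 160.

160 working days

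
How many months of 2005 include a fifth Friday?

4

A month has five Fridays exactly when Friday falls within its first (length − 28) days.
Jan: 31 days, starts Sat → 5 of Sat, Sun, Mon
Feb: 28 days, starts Tue → 5 of (none)
Mar: 31 days, starts Tue → 5 of Tue, Wed, Thu
Apr: 30 days, starts Fri → 5 of Fri, Sat ✓
May: 31 days, starts Sun → 5 of Sun, Mon, Tue
Jun: 30 days, starts Wed → 5 of Wed, Thu
Jul: 31 days, starts Fri → 5 of Fri, Sat, Sun ✓
Aug: 31 days, starts Mon → 5 of Mon, Tue, Wed
Sep: 30 days, starts Thu → 5 of Thu, Fri ✓
Oct: 31 days, starts Sat → 5 of Sat, Sun, Mon
Nov: 30 days, starts Tue → 5 of Tue, Wed
Dec: 31 days, starts Thu → 5 of Thu, Fri, Sat ✓
Months with five Fridays: Apr, Jul, Sep, Dec.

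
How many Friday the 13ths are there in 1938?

1

The 13th falls on a Friday when the month's 13th has weekday Fri.
Jan 13 is Thu; Feb 13 is Sun; Mar 13 is Sun; Apr 13 is Wed; May 13 is Fri ✓; Jun 13 is Mon; Jul 13 is Wed; Aug 13 is Sat; Sep 13 is Tue; Oct 13 is Thu; Nov 13 is Sun; Dec 13 is Tue.
Friday the 13ths: May.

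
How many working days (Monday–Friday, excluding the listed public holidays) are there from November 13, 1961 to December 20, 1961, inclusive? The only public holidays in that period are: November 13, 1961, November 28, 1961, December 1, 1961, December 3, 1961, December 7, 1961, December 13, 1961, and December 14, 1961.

November 13, 1961 is a Monday.
The range spans 38 days (inclusive of both endpoints).
38 = 7 × 5 + 3, so there are 5 full weeks plus 3 extra days.
Each full week contributes 5 weekdays (Mon–Fri): 5 × 5 = 25.
The 3 extra days are Mon, Tue, Wed — 3 of them qualify.
Total: 25 + 3 = 28.
Holidays: November 13, 1961 (Mon); November 28, 1961 (Tue); December 1, 1961 (Fri); December 3, 1961 (Sun); December 7, 1961 (Thu); December 13, 1961 (Wed); December 14, 1961 (Thu).
6 of the 7 holidays fall on weekdays; the rest are weekends and were already excluded.
Business days: 28 − 6 = 22.

22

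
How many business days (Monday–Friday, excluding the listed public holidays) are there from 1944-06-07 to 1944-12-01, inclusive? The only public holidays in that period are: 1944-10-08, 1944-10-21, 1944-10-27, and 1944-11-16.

126

1944-06-07 is a Wednesday.
That's 178 days from start to end, counting both.
178 = 7 × 25 + 3, so there are 25 full weeks plus 3 extra days.
Each full week contributes 5 weekdays (Mon–Fri): 25 × 5 = 125.
The 3 extra days are Wednesday, Thursday, Friday — 3 of them qualify.
Total: 125 + 3 = 128.
Holidays: 1944-10-08 (Sun); 1944-10-21 (Sat); 1944-10-27 (Fri); 1944-11-16 (Thu).
2 of the 4 holidays fall on weekdays; the rest are weekends and were already excluded.
Business days: 128 − 2 = 126.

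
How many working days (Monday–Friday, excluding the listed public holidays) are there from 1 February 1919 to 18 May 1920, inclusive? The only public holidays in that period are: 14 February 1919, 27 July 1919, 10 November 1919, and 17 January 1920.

335

1 February 1919 is a Saturday.
The range spans 473 days (inclusive of both endpoints).
473 = 7 × 67 + 4, so there are 67 full weeks plus 4 extra days.
Each full week contributes 5 weekdays (Mon–Fri): 67 × 5 = 335.
The 4 extra days are Saturday, Sunday, Monday, Tuesday — 2 of them qualify.
Total: 335 + 2 = 337.
Holidays: 14 February 1919 (Fri); 27 July 1919 (Sun); 10 November 1919 (Mon); 17 January 1920 (Sat).
2 of the 4 holidays fall on weekdays; the rest are weekends and were already excluded.
Business days: 337 − 2 = 335.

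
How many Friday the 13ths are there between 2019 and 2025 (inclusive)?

11

Friday-the-13ths by year:
2019: Sep, Dec
2020: Mar, Nov
2021: Aug
2022: May
2023: Jan, Oct
2024: Sep, Dec
2025: Jun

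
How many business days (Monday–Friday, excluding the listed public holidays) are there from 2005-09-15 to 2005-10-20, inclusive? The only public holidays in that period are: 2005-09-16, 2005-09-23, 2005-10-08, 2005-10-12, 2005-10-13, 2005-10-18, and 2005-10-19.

20

2005-09-15 is a Thursday.
The range spans 36 days (inclusive of both endpoints).
36 = 7 × 5 + 1, so there are 5 full weeks plus 1 extra day.
Each full week contributes 5 weekdays (Mon–Fri): 5 × 5 = 25.
The 1 extra day is Thu — 1 of them qualifies.
Total: 25 + 1 = 26.
Holidays: 2005-09-16 (Fri); 2005-09-23 (Fri); 2005-10-08 (Sat); 2005-10-12 (Wed); 2005-10-13 (Thu); 2005-10-18 (Tue); 2005-10-19 (Wed).
6 of the 7 holidays fall on weekdays; the rest are weekends and were already excluded.
Business days: 26 − 6 = 20.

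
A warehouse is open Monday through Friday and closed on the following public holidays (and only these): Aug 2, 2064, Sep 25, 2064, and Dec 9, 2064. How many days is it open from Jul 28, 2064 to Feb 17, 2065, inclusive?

145 working days

Jul 28, 2064 is a Monday.
From Jul 28, 2064 to Feb 17, 2065 is 205 days inclusive.
205 = 7 × 29 + 2, so there are 29 full weeks plus 2 extra days.
Each full week contributes 5 weekdays (Mon–Fri): 29 × 5 = 145.
The 2 extra days are Monday, Tuesday — 2 of them qualify.
Total: 145 + 2 = 147.
Holidays: Aug 2, 2064 (Sat); Sep 25, 2064 (Thu); Dec 9, 2064 (Tue).
2 of the 3 holidays fall on weekdays; the rest are weekends and were already excluded.
Business days: 147 − 2 = 145.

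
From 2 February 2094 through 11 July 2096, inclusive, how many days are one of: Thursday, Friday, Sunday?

2 February 2094 is a Tuesday.
That's 891 days from start to end, counting both.
891 = 7 × 127 + 2, so there are 127 full weeks plus 2 extra days.
Each full week contributes 3 days from the set (Thu, Fri, Sun): 127 × 3 = 381.
The 2 extra days are Tuesday, Wednesday — none qualify.
Total: 381 + 0 = 381.

381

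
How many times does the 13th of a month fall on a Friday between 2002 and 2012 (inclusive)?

19

Friday-the-13ths by year:
2002: Sep, Dec
2003: Jun
2004: Feb, Aug
2005: May
2006: Jan, Oct
2007: Apr, Jul
2008: Jun
2009: Feb, Mar, Nov
2010: Aug
2011: May
2012: Jan, Apr, Jul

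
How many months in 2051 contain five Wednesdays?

4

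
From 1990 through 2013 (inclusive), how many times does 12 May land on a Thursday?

Day of week of May 12 in each year:
1990: Sat, 1991: Sun, 1992: Tue, 1993: Wed, 1994: Thu ✓, 1995: Fri, 1996: Sun, 1997: Mon, 1998: Tue, 1999: Wed, 2000: Fri, 2001: Sat, 2002: Sun, 2003: Mon, 2004: Wed, 2005: Thu ✓, 2006: Fri, 2007: Sat, 2008: Mon, 2009: Tue, 2010: Wed, 2011: Thu ✓, 2012: Sat, 2013: Sun
Thursdays: 1994, 2005, 2011.

3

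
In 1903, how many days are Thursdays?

53

January 1, 1903 is a Thursday.
The range spans 365 days (inclusive of both endpoints).
365 = 7 × 52 + 1, so there are 52 full weeks plus 1 extra day.
Each full week contributes one Thursday: 52 so far.
The 1 extra day is Thursday — 1 of them qualifies.
Total: 52 + 1 = 53.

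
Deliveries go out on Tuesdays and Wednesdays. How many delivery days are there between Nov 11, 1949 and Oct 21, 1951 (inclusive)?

Nov 11, 1949 is a Friday.
From Nov 11, 1949 to Oct 21, 1951 is 710 days inclusive.
710 = 7 × 101 + 3, so there are 101 full weeks plus 3 extra days.
Each full week contributes 2 days from the set (Tue, Wed): 101 × 2 = 202.
The 3 extra days are Fri, Sat, Sun — none qualify.
Total: 202 + 0 = 202.

202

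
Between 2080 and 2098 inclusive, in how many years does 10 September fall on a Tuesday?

3

Day of week of September 10 in each year:
2080: Tue ✓, 2081: Wed, 2082: Thu, 2083: Fri, 2084: Sun, 2085: Mon, 2086: Tue ✓, 2087: Wed, 2088: Fri, 2089: Sat, 2090: Sun, 2091: Mon, 2092: Wed, 2093: Thu, 2094: Fri, 2095: Sat, 2096: Mon, 2097: Tue ✓, 2098: Wed
Tuesdays: 2080, 2086, 2097.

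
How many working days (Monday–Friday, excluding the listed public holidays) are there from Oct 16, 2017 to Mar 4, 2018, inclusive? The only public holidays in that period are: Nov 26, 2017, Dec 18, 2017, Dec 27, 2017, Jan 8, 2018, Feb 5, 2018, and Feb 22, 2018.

95 working days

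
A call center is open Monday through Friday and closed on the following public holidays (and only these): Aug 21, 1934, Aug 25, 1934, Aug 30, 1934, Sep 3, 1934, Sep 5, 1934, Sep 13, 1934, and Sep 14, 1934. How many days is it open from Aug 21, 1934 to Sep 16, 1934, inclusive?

13 business days

Aug 21, 1934 is a Tuesday.
The range spans 27 days (inclusive of both endpoints).
27 = 7 × 3 + 6, so there are 3 full weeks plus 6 extra days.
Each full week contributes 5 weekdays (Mon–Fri): 3 × 5 = 15.
The 6 extra days are Tue, Wed, Thu, Fri, Sat, Sun — 4 of them qualify.
Total: 15 + 4 = 19.
Holidays: Aug 21, 1934 (Tue); Aug 25, 1934 (Sat); Aug 30, 1934 (Thu); Sep 3, 1934 (Mon); Sep 5, 1934 (Wed); Sep 13, 1934 (Thu); Sep 14, 1934 (Fri).
6 of the 7 holidays fall on weekdays; the rest are weekends and were already excluded.
Business days: 19 − 6 = 13.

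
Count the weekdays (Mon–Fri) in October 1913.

1913-10-01 is a Wednesday.
That's 31 days from start to end, counting both.
31 = 7 × 4 + 3, so there are 4 full weeks plus 3 extra days.
Each full week contributes 5 weekdays (Mon–Fri): 4 × 5 = 20.
The 3 extra days are Wed, Thu, Fri — 3 of them qualify.
Total: 20 + 3 = 23.

23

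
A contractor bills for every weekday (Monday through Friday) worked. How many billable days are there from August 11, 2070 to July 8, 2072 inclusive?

500

August 11, 2070 is a Monday.
From August 11, 2070 to July 8, 2072 is 698 days inclusive.
698 = 7 × 99 + 5, so there are 99 full weeks plus 5 extra days.
Each full week contributes 5 weekdays (Mon–Fri): 99 × 5 = 495.
The 5 extra days are Monday, Tuesday, Wednesday, Thursday, Friday — 5 of them qualify.
Total: 495 + 5 = 500.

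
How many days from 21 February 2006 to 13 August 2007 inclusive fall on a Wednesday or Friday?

21 February 2006 is a Tuesday.
From 21 February 2006 to 13 August 2007 is 539 days inclusive.
539 = 7 × 77, so the span is exactly 77 full weeks.
Each full week contributes 2 days from the set (Wed, Fri): 77 × 2 = 154.

154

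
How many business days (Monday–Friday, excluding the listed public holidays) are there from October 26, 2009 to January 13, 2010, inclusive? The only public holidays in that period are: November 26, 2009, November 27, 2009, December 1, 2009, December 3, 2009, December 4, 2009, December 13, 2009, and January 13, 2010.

52 business days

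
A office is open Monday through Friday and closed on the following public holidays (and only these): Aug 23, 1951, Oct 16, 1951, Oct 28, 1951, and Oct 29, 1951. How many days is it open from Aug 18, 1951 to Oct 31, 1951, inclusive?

Aug 18, 1951 is a Saturday.
That's 75 days from start to end, counting both.
75 = 7 × 10 + 5, so there are 10 full weeks plus 5 extra days.
Each full week contributes 5 weekdays (Mon–Fri): 10 × 5 = 50.
The 5 extra days are Saturday, Sunday, Monday, Tuesday, Wednesday — 3 of them qualify.
Total: 50 + 3 = 53.
Holidays: Aug 23, 1951 (Thu); Oct 16, 1951 (Tue); Oct 28, 1951 (Sun); Oct 29, 1951 (Mon).
3 of the 4 holidays fall on weekdays; the rest are weekends and were already excluded.
Business days: 53 − 3 = 50.

50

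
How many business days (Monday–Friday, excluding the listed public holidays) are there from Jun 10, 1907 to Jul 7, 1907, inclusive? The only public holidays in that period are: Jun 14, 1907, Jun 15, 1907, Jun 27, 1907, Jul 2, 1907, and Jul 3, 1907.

Jun 10, 1907 is a Monday.
From Jun 10, 1907 to Jul 7, 1907 is 28 days inclusive.
28 = 7 × 4, so the span is exactly 4 full weeks.
Each full week contributes 5 weekdays (Mon–Fri): 4 × 5 = 20.
Total: 20.
Holidays: Jun 14, 1907 (Fri); Jun 15, 1907 (Sat); Jun 27, 1907 (Thu); Jul 2, 1907 (Tue); Jul 3, 1907 (Wed).
4 of the 5 holidays fall on weekdays; the rest are weekends and were already excluded.
Business days: 20 − 4 = 16.

16 business days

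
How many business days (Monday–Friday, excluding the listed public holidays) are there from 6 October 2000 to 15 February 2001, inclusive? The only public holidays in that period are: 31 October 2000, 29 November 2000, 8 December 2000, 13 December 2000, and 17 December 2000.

6 October 2000 is a Friday.
The range spans 133 days (inclusive of both endpoints).
133 = 7 × 19, so the span is exactly 19 full weeks.
Each full week contributes 5 weekdays (Mon–Fri): 19 × 5 = 95.
Holidays: 31 October 2000 (Tue); 29 November 2000 (Wed); 8 December 2000 (Fri); 13 December 2000 (Wed); 17 December 2000 (Sun).
4 of the 5 holidays fall on weekdays; the rest are weekends and were already excluded.
Business days: 95 − 4 = 91.

91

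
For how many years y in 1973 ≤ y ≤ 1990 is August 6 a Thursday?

2

Day of week of August 6 in each year:
1973: Mon, 1974: Tue, 1975: Wed, 1976: Fri, 1977: Sat, 1978: Sun, 1979: Mon, 1980: Wed, 1981: Thu ✓, 1982: Fri, 1983: Sat, 1984: Mon, 1985: Tue, 1986: Wed, 1987: Thu ✓, 1988: Sat, 1989: Sun, 1990: Mon
Thursdays: 1981, 1987.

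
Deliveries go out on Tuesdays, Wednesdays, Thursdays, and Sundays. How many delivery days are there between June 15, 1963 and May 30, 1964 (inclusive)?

June 15, 1963 is a Saturday.
From June 15, 1963 to May 30, 1964 is 351 days inclusive.
351 = 7 × 50 + 1, so there are 50 full weeks plus 1 extra day.
Each full week contributes 4 days from the set (Tue, Wed, Thu, Sun): 50 × 4 = 200.
The 1 extra day is Saturday — none qualify.
Total: 200 + 0 = 200.

200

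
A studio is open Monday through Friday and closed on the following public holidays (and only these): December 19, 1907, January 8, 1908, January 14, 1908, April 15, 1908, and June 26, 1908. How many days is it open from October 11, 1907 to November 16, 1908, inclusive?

282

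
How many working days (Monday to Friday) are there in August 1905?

23 weekdays

1 August 1905 is a Tuesday.
From 1 August 1905 to 31 August 1905 is 31 days inclusive.
31 = 7 × 4 + 3, so there are 4 full weeks plus 3 extra days.
Each full week contributes 5 weekdays (Mon–Fri): 4 × 5 = 20.
The 3 extra days are Tuesday, Wednesday, Thursday — 3 of them qualify.
Total: 20 + 3 = 23.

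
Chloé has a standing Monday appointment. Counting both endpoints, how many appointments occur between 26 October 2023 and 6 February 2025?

26 October 2023 is a Thursday.
That's 470 days from start to end, counting both.
470 = 7 × 67 + 1, so there are 67 full weeks plus 1 extra day.
Each full week contributes one Monday: 67 so far.
The 1 extra day is Thursday — none qualify.
Total: 67 + 0 = 67.

67 Mondays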